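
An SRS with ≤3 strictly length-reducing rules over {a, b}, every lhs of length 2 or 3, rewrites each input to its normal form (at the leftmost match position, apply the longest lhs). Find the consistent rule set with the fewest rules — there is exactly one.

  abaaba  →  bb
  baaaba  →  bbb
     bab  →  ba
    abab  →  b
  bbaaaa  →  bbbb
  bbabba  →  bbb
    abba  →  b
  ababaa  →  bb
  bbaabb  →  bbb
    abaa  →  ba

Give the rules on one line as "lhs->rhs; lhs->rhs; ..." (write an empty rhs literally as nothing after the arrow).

  | abaaba => aaaba => baba => baa => bb
  | baaaba => bbaba => bbaa => bbb
  | bab => ba
  | abab => aab => aa => b

aa->b; aab->aa; ab->a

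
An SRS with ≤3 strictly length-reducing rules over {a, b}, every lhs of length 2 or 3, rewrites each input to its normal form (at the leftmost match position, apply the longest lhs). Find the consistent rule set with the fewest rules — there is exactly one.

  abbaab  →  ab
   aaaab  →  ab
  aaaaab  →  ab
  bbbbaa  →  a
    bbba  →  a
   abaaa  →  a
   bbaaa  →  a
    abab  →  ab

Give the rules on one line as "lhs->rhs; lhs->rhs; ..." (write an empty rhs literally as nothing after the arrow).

aa->a; ba->a

  | abbaab => abaab => aaab => aab => ab
  | aaaab => aaab => aab => ab
  | aaaaab => aaaab => aaab => aab => ab
  | bbbbaa => bbbaa => bbaa => baa => aa => a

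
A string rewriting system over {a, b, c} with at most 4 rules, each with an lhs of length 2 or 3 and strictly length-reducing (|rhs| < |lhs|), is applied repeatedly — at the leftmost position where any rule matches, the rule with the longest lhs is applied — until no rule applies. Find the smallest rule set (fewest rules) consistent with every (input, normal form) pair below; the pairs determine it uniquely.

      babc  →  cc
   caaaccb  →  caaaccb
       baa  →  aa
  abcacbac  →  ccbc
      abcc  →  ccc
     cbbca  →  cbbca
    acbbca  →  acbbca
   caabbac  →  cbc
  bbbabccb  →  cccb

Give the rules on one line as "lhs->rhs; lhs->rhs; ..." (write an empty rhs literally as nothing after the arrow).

  | babc => abc => cc
  | caaaccb
  | baa => aa
  | abcacbac => ccacbac => ccacac => ccbc

ab->c; aca->b; ba->a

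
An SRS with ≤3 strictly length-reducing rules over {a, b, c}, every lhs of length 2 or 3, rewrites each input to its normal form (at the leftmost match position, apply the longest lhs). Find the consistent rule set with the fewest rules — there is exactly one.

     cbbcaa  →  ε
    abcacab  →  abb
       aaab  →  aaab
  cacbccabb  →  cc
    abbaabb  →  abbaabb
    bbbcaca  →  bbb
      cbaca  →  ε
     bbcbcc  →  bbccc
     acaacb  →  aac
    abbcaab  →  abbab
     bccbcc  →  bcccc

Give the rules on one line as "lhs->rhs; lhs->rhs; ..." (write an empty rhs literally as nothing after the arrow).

  | cbbcaa => cbcaa => ccaa => ca => ε
  | abcacab => abcab => abb
  | aaab
  | cacbccabb => cbccabb => cccabb => ccbb => ccb => cc

ca->; cb->c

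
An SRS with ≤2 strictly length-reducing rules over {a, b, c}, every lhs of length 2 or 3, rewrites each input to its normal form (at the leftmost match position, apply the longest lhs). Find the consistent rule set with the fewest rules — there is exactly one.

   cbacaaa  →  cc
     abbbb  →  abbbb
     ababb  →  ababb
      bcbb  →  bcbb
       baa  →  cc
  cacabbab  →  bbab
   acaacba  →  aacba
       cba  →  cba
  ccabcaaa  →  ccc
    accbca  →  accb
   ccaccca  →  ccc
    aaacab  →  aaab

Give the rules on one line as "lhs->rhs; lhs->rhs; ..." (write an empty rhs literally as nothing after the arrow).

baa->cc; ca->

  | cbacaaa => cbaaa => ccca => cc
  | abbbb
  | ababb
  | bcbb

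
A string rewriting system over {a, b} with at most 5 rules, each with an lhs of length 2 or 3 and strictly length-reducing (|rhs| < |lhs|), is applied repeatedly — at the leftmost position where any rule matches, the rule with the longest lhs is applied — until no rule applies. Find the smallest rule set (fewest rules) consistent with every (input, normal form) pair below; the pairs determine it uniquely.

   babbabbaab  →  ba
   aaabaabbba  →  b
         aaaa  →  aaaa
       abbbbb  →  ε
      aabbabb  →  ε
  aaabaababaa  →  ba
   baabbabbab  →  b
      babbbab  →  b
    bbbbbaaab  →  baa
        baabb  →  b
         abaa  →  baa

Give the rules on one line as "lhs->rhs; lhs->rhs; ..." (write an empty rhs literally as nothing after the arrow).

  | babbabbaab => bbabbaab => bbbaab => baab => ba
  | aaabaabbba => aabaabbba => abaabbba => baabbba => babba => bba => b
  | aaaa
  | abbbbb => bbbb => bb => ε

ab->; aba->ba; bb->; bba->b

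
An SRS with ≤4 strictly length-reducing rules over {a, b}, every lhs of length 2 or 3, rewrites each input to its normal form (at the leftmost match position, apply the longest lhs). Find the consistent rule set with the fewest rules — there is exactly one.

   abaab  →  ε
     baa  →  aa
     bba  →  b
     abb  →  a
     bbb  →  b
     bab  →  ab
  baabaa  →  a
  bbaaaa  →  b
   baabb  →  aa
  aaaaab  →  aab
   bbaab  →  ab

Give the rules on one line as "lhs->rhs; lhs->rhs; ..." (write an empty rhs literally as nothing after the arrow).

  | abaab => aaab => bb => ε
  | baa => aa
  | bba => b
  | abb => a

aaa->b; ba->a; bb->; bba->b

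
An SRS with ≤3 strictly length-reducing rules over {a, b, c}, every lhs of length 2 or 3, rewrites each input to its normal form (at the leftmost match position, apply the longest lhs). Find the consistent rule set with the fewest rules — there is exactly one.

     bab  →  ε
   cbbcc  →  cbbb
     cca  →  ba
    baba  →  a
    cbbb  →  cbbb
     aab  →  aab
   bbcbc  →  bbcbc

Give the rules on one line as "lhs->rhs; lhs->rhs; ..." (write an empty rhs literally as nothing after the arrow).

bab->; cc->b

  | bab => ε
  | cbbcc => cbbb
  | cca => ba
  | baba => a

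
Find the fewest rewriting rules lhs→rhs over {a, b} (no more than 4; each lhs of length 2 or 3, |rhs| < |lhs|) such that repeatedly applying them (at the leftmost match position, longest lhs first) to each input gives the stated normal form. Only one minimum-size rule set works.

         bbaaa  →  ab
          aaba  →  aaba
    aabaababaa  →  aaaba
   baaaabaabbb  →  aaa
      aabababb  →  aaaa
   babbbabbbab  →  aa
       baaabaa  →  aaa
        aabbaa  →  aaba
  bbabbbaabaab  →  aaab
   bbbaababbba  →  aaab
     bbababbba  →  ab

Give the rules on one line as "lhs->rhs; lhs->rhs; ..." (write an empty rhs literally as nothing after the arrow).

baa->ab; bab->; bb->a; bba->b

  | bbaaa => baa => ab
  | aaba
  | aabaababaa => aaabbabaa => aaabbaa => aaaba
  | baaaabaabbb => abaabaabbb => aabbaabbb => aababbb => aabb => aaa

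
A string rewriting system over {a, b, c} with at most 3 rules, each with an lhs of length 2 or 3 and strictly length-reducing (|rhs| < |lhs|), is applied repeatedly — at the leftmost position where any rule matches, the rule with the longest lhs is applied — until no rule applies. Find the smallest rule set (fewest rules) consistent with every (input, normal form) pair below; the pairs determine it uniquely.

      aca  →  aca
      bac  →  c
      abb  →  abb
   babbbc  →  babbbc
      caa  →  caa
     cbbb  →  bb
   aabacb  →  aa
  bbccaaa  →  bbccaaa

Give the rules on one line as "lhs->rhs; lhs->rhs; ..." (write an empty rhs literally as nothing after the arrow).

bac->c; cb->

  | aca
  | bac => c
  | abb
  | babbbc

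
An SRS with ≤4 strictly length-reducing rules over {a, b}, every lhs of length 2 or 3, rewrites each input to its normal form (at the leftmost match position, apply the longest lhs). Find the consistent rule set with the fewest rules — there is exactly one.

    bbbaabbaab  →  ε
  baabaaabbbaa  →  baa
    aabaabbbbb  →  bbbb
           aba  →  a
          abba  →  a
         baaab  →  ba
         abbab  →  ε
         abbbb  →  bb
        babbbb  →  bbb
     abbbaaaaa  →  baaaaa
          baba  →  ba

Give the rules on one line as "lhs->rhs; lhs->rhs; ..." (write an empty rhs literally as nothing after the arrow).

aab->; ab->; abb->; bba->a

  | bbbaabbaab => baabbaab => bbaab => aab => ε
  | baabaaabbbaa => baaabbbaa => babbaa => baa
  | aabaabbbbb => aabbbbb => bbbb
  | aba => a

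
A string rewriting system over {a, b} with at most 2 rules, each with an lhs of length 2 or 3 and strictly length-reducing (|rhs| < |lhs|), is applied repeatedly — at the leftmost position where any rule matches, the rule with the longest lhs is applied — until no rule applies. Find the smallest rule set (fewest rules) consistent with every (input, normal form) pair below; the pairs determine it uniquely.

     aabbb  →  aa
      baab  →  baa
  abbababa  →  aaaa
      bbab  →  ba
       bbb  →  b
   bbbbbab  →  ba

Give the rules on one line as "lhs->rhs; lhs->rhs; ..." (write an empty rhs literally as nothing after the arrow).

ab->a; bb->b

  | aabbb => aabb => aab => aa
  | baab => baa
  | abbababa => abababa => aababa => aaaba => aaaa
  | bbab => bab => ba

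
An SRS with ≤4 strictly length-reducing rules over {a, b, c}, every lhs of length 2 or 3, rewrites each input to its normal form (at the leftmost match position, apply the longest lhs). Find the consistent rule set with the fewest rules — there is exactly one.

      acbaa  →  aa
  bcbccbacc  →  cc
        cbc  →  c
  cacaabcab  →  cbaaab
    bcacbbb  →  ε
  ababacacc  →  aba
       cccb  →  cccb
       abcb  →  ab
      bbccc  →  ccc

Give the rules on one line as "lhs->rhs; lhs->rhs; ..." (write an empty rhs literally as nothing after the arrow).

  | acbaa => bbaa => aa
  | bcbccbacc => bccbacc => cbacc => cbbc => cc
  | cbc => c
  | cacaabcab => cbaabcab => cbaaab

ac->b; bb->; bc->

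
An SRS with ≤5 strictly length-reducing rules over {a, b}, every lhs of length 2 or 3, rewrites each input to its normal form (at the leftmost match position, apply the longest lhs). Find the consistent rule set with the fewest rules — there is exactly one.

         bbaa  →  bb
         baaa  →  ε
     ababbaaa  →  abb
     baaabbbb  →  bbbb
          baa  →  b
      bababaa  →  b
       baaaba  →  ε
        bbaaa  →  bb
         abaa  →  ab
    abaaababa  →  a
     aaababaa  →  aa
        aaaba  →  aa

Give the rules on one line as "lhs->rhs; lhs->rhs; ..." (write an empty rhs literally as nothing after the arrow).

aab->; ba->; baa->b; bba->bb

  | bbaa => bba => bb
  | baaa => ba => ε
  | ababbaaa => abbaaa => abbaa => abba => abb
  | baaabbbb => babbbb => bbbb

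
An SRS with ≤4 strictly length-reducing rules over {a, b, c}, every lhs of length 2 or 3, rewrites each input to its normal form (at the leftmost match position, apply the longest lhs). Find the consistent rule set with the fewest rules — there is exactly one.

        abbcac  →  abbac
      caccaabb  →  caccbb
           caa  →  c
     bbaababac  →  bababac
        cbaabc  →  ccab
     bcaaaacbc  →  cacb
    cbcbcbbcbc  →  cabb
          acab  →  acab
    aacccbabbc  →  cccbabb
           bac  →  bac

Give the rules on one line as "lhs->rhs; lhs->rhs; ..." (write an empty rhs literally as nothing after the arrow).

  | abbcac => abbac
  | caccaabb => caccbb
  | caa => c
  | bbaababac => bcababac => bababac

aa->; baa->ca; bbb->a; bc->b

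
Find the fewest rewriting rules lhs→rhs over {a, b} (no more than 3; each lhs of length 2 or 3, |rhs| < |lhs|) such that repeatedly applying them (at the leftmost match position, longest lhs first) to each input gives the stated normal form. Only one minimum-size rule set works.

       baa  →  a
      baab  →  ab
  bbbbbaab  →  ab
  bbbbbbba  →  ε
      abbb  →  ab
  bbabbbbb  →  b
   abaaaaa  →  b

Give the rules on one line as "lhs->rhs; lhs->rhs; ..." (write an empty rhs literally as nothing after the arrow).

  | baa => a
  | baab => ab
  | bbbbbaab => bbbbaab => bbbaab => bbaab => baab => ab
  | bbbbbbba => bbbbbba => bbbbba => bbbba => bbba => bba => ba => ε

aa->b; ba->; bb->b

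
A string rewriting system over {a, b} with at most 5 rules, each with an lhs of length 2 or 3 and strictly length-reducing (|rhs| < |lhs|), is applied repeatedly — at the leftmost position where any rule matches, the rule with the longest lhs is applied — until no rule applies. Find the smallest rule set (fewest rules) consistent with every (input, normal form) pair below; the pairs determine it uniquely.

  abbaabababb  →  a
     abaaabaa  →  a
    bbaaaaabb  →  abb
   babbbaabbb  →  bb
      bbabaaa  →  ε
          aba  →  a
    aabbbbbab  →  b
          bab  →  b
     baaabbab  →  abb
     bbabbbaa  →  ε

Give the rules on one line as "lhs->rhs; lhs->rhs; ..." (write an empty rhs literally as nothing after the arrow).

  | abbaabababb => abbababb => abbabb => abbb => a
  | abaaabaa => aabaa => baaa => a
  | bbaaaaabb => baaabb => abb
  | babbbaabbb => bbbaabbb => aabbb => babb => bb

aab->ba; ba->; baa->; bbb->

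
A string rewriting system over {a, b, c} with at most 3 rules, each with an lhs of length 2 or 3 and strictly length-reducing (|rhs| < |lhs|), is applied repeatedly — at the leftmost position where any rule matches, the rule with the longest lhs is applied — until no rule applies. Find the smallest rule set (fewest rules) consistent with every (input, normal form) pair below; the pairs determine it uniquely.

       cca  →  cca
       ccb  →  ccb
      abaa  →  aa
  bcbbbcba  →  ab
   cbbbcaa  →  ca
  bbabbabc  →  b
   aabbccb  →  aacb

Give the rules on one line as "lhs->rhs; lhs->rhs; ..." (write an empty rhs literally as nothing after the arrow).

  | cca
  | ccb
  | abaa => aa
  | bcbbbcba => abbbcba => abbaba => abba => ab

ba->; bc->a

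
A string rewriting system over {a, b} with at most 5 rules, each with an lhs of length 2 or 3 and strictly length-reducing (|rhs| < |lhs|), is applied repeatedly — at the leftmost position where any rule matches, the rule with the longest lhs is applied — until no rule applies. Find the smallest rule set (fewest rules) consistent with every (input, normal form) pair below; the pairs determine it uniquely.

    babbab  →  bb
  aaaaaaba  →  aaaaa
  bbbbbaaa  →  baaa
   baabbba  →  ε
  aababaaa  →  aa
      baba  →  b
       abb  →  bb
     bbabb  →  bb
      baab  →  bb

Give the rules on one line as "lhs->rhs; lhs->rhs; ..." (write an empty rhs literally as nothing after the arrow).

  | babbab => bbbab => bab => bb
  | aaaaaaba => aaaaa
  | bbbbbaaa => bbbaaa => baaa
  | baabbba => babbba => bbbba => bba => ε

ab->b; aba->; bba->; bbb->b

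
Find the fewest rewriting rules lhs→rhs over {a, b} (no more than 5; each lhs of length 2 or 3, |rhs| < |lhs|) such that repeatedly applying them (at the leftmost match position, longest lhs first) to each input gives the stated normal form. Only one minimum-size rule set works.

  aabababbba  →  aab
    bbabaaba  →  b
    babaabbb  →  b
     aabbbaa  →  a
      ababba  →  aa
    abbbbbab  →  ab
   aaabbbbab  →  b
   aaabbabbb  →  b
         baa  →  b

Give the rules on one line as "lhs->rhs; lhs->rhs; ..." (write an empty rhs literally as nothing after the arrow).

  | aabababbba => aabbabbba => aababbba => aabbbba => aaba => aab
  | bbabaaba => babaaba => bbaaba => baaba => baba => bba => ba => b
  | babaabbb => bbaabbb => baabbb => babbb => bbbb => b
  | aabbbaa => aaaa => a

aaa->; ba->b; bb->b; bbb->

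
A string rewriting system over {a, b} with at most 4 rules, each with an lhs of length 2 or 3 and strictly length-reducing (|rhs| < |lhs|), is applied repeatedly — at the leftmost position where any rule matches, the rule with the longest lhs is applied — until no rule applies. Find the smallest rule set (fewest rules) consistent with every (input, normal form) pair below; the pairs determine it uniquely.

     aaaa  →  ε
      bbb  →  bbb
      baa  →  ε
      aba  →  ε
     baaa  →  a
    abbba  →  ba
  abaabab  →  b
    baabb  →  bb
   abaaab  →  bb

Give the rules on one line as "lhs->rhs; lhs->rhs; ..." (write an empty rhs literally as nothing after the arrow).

  | aaaa => baa => ε
  | bbb
  | baa => ε
  | aba => ε

aa->b; aba->; abb->; baa->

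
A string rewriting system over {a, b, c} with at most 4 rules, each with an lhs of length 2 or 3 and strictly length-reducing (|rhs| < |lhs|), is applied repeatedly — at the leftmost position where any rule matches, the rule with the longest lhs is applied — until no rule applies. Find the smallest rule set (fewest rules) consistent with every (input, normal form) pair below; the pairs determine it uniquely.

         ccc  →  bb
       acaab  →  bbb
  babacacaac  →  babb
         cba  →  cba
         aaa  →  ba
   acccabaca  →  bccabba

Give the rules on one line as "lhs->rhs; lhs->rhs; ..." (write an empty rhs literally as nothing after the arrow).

aa->b; ac->b; bbc->; ccc->bb

  | ccc => bb
  | acaab => baab => bbb
  | babacacaac => babbacaac => babbbaac => babbbbc => babb
  | cba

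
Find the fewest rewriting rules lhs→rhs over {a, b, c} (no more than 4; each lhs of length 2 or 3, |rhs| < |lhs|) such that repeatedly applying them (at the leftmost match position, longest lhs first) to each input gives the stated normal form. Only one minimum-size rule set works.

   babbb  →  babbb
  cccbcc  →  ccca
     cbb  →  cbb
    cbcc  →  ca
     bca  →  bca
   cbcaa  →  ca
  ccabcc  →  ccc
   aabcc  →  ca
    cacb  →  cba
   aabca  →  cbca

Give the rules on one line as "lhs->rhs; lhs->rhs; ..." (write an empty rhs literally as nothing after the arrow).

aa->c; acb->ba; bcc->a

  | babbb
  | cccbcc => ccca
  | cbb
  | cbcc => ca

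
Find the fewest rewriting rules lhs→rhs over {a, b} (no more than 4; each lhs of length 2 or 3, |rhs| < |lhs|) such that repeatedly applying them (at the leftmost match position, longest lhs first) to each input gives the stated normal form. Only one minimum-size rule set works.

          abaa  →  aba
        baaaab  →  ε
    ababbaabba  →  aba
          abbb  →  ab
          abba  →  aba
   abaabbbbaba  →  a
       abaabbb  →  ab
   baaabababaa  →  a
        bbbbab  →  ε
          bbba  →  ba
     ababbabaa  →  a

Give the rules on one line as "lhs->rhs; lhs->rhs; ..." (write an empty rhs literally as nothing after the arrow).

  | abaa => aba
  | baaaab => baaab => baab => bab => ε
  | ababbaabba => abaabba => ababba => aba
  | abbb => abb => ab

aa->a; bab->; bb->b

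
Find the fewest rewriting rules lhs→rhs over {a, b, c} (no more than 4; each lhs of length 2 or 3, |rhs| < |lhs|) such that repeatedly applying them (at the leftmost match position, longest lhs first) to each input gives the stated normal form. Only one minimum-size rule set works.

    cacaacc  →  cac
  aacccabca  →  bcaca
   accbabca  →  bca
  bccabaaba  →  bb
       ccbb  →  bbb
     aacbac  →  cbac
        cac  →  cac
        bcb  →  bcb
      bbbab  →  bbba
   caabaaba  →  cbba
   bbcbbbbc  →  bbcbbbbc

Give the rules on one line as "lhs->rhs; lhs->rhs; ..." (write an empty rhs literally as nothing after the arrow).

  | cacaacc => caccc => cabc => cac
  | aacccabca => cccabca => bcabca => bcaca
  | accbabca => abbabca => ababca => aabca => bca
  | bccabaaba => bbabaaba => bbaaaba => bbaba => bbaa => bb

aa->; ab->a; cc->b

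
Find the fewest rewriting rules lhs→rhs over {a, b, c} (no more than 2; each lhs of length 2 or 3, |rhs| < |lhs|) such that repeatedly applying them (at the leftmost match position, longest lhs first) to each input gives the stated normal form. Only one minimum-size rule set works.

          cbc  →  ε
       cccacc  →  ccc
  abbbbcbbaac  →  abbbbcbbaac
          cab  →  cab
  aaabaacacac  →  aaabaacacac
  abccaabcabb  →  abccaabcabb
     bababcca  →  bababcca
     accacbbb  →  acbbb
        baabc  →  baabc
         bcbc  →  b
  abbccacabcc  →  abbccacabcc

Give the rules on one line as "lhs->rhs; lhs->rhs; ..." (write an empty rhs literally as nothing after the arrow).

  | cbc => ε
  | cccacc => ccc
  | abbbbcbbaac
  | cab

acc->; cbc->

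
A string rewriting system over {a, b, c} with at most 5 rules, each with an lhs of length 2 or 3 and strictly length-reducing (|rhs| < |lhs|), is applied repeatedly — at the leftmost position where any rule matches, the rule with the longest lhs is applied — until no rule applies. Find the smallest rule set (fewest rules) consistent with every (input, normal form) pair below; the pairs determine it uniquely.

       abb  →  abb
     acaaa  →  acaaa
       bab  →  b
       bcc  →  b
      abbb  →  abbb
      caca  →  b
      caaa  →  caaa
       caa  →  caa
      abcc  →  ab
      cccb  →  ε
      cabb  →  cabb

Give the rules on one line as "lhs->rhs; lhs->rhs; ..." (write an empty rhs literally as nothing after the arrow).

  | abb
  | acaaa
  | bab => b
  | bcc => b

ba->; cac->bb; cb->; cc->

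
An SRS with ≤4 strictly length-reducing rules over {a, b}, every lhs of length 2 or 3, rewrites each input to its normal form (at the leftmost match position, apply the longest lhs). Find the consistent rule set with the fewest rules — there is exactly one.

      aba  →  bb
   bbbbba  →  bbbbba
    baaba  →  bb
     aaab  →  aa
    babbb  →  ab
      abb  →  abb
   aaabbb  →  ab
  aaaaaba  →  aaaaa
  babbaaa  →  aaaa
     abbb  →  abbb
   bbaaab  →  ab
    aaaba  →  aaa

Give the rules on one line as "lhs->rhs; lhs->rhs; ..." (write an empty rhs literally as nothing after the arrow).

  | aba => bb
  | bbbbba
  | baaba => aba => bb
  | aaab => aa

aab->a; aba->bb; baa->a; bab->aa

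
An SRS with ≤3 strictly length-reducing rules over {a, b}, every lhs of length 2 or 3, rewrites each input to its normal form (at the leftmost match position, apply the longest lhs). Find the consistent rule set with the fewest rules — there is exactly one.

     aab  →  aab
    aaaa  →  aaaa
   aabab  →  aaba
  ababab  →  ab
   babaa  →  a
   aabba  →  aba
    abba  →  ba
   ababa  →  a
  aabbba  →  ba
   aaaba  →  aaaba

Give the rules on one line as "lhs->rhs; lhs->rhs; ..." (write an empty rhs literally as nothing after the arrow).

abb->b; baa->; bab->ba

  | aab
  | aaaa
  | aabab => aaba
  | ababab => abaab => ab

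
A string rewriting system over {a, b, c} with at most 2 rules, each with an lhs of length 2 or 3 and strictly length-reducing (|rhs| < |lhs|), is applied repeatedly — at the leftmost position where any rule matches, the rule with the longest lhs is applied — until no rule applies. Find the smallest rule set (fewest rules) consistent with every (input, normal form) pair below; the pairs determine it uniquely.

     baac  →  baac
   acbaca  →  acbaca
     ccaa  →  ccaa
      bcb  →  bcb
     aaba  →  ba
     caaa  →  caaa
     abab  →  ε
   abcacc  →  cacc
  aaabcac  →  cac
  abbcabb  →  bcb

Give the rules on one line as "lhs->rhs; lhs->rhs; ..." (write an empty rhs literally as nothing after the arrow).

  | baac
  | acbaca
  | ccaa
  | bcb

aab->b; ab->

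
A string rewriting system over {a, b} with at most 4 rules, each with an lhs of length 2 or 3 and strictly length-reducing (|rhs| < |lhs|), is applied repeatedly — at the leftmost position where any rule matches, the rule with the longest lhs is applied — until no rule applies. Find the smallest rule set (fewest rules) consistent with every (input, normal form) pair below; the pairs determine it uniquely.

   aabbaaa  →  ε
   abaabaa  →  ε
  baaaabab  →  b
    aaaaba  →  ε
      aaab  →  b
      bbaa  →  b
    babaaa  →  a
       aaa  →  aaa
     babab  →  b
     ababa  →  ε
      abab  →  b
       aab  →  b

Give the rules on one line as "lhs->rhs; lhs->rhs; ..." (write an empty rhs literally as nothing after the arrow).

  | aabbaaa => abbaaa => bbaaa => ba => ε
  | abaabaa => baabaa => baa => ε
  | baaaabab => aabab => abab => bab => b
  | aaaaba => aaaba => aaba => aba => ba => ε

ab->b; ba->; baa->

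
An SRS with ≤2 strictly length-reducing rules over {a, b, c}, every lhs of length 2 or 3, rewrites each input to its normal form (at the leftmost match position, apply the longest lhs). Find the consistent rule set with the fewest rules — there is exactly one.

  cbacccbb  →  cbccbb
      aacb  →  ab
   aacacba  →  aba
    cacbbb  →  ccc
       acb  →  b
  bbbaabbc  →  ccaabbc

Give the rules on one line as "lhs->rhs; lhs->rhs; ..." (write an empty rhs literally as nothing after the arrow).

ac->; bbb->cc

  | cbacccbb => cbccbb
  | aacb => ab
  | aacacba => aacba => aba
  | cacbbb => cbbb => ccc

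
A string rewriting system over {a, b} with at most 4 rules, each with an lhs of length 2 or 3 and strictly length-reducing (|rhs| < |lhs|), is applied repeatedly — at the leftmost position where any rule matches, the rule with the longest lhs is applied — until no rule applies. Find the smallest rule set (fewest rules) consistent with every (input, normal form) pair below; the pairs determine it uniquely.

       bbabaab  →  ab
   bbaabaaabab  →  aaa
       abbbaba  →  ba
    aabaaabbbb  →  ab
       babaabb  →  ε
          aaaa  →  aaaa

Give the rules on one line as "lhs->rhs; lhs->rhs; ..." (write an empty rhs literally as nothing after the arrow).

  | bbabaab => abbaab => aabab => ab
  | bbaabaaabab => ababaaabab => aaaaaabab => aaaaab => aaa
  | abbbaba => abbaba => aabba => ba
  | aabaaabbbb => aaabbbb => abbb => abb => ab

aab->; bab->aa; bb->b; bba->ab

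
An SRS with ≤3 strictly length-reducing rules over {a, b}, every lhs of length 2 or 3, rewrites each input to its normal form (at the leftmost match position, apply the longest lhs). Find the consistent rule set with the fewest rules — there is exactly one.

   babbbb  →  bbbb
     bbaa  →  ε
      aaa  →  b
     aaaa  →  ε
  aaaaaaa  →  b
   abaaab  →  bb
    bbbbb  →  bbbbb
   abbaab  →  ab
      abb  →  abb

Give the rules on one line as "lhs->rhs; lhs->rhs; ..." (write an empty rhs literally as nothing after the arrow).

  | babbbb => bbbb
  | bbaa => ba => ε
  | aaa => b
  | aaaa => ba => ε

aaa->b; ba->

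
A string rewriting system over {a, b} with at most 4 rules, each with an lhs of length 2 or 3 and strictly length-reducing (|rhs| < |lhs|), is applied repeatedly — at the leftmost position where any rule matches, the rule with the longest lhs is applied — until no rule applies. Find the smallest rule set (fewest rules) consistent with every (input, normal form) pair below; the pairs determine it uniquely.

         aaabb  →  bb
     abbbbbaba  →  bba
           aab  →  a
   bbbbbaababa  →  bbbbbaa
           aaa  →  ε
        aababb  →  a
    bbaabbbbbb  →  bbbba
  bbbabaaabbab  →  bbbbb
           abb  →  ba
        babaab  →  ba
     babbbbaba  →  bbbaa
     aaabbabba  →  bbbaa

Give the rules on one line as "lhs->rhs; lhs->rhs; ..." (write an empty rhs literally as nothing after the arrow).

  | aaabb => bb
  | abbbbbaba => babbbaba => bbababa => bbaba => bba
  | aab => a
  | bbbbbaababa => bbbbbaaba => bbbbbaa

aaa->; ab->; abb->ba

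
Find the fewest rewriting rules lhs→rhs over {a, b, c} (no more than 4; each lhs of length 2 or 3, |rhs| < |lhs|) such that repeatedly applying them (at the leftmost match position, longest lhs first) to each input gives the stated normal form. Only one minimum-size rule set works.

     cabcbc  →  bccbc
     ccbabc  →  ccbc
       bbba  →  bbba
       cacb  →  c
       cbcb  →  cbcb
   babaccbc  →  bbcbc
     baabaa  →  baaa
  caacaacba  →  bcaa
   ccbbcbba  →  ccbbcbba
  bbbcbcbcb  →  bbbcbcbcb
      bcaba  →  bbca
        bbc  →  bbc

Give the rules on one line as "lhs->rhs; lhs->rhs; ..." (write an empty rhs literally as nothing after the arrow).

  | cabcbc => bccbc
  | ccbabc => ccbc
  | bbba
  | cacb => c

ab->; ac->b; acb->; cab->bc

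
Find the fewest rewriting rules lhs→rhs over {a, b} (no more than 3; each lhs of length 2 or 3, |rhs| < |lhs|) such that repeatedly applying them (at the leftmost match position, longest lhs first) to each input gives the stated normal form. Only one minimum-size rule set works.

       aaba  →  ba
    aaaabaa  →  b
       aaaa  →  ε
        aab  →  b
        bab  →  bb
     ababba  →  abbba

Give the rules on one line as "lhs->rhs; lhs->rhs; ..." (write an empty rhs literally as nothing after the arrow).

  | aaba => ba
  | aaaabaa => aabaa => baa => b
  | aaaa => aa => ε
  | aab => b

aa->; bab->bb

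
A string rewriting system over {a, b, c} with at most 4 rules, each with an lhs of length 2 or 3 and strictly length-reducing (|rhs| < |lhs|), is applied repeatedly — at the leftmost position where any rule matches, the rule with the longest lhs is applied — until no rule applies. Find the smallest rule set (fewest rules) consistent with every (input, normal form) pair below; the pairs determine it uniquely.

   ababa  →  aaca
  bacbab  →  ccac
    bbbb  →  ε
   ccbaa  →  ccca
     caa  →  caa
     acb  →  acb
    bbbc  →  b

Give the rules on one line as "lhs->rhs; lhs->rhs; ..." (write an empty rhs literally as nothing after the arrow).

ba->c; bab->ac; bb->; bc->b

  | ababa => aaca
  | bacbab => ccbab => ccac
  | bbbb => bb => ε
  | ccbaa => ccca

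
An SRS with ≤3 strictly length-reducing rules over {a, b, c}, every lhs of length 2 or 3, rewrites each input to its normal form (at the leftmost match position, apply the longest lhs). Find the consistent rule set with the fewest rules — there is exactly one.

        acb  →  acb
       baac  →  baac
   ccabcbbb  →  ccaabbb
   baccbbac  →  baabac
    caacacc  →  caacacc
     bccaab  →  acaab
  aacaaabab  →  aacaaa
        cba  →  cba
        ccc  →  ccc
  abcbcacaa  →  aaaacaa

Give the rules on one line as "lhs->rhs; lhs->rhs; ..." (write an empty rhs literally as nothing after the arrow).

  | acb
  | baac
  | ccabcbbb => ccaabbb
  | baccbbac => baabac

bab->; bc->a; ccb->a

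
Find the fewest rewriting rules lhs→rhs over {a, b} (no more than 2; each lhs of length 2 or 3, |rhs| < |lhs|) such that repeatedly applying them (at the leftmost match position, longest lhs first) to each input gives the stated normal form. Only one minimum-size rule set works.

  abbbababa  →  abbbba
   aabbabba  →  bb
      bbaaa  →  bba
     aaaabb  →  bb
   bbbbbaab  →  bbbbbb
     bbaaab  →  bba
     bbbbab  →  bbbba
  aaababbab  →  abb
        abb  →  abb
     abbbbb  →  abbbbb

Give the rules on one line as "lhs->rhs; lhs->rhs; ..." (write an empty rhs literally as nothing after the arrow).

  | abbbababa => abbbaaba => abbbba
  | aabbabba => bbabba => bbaba => bbaa => bb
  | bbaaa => bba
  | aaaabb => aabb => bb

aa->; bab->ba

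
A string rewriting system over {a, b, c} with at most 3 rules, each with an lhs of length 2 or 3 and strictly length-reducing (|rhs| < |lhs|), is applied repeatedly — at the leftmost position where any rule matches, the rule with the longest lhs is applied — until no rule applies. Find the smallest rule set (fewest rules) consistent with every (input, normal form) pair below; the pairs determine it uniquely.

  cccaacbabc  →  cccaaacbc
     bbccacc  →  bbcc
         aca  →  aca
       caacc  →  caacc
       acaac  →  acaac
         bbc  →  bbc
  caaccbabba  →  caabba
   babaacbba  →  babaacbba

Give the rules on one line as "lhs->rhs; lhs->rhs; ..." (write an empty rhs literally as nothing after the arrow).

cac->; cba->ac

  | cccaacbabc => cccaaacbc
  | bbccacc => bbcc
  | aca
  | caacc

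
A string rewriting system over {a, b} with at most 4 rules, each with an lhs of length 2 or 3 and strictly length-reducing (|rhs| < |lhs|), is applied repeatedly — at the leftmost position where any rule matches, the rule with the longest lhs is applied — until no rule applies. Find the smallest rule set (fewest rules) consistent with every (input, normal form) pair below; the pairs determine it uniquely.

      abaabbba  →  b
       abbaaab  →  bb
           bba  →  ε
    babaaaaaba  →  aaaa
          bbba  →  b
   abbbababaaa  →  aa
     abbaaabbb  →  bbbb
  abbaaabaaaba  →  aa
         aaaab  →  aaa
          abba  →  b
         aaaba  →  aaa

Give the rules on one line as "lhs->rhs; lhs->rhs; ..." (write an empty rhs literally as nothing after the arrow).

ab->; ba->b; bba->

  | abaabbba => aabbba => abba => ba => b
  | abbaaab => baaab => baab => bab => bb
  | bba => ε
  | babaaaaaba => bbaaaaaba => aaaaba => aaaa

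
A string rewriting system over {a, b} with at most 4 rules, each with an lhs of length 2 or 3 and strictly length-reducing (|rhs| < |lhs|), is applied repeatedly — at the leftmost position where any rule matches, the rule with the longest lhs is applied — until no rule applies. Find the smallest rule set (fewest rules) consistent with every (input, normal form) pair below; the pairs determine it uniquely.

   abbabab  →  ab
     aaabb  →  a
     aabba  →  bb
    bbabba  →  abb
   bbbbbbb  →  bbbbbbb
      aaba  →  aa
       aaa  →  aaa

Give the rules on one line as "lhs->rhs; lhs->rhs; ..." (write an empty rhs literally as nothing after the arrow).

aab->a; aba->bb; ba->b; bab->ab

  | abbabab => ababab => bbbab => bbab => bab => ab
  | aaabb => aab => a
  | aabba => aba => bb
  | bbabba => babba => abba => abb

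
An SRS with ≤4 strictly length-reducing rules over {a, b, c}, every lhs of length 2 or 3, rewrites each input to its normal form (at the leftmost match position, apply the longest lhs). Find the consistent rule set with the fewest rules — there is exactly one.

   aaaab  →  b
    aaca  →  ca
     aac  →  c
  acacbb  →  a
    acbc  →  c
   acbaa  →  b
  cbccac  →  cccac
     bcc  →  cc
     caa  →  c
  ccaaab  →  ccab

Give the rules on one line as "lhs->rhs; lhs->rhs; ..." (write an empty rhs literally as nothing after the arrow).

aa->; acb->b; bb->a; bc->c

  | aaaab => aab => b
  | aaca => ca
  | aac => c
  | acacbb => acbb => bb => a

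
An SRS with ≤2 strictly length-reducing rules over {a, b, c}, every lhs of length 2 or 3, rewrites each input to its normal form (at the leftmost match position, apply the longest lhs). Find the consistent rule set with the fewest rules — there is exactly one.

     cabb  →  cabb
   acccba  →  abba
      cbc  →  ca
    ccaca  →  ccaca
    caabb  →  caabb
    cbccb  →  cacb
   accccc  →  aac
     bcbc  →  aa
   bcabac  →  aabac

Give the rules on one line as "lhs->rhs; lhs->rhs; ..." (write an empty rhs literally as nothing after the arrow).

bc->a; ccc->b

  | cabb
  | acccba => abba
  | cbc => ca
  | ccaca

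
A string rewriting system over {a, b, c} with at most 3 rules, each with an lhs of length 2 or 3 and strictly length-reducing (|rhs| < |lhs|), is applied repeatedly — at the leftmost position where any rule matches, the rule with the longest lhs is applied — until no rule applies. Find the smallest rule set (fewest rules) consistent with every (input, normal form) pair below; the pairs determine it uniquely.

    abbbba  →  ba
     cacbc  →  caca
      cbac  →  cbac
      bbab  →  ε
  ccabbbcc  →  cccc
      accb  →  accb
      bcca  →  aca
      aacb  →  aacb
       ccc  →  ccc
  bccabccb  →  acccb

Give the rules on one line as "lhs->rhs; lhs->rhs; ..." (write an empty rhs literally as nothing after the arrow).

  | abbbba => bbba => ba
  | cacbc => caca
  | cbac
  | bbab => ab => ε

ab->; bb->; bc->a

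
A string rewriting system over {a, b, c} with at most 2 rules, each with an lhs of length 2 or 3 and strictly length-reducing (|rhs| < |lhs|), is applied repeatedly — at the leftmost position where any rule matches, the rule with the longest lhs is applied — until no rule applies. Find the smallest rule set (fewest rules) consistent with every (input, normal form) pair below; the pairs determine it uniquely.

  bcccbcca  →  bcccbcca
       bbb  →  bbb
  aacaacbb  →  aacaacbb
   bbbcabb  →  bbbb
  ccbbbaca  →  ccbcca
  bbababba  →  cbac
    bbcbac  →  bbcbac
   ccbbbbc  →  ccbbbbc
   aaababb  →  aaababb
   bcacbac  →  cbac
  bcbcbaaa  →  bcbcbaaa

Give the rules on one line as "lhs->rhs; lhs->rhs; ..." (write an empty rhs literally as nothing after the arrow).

  | bcccbcca
  | bbb
  | aacaacbb
  | bbbcabb => bbbb

bba->c; bca->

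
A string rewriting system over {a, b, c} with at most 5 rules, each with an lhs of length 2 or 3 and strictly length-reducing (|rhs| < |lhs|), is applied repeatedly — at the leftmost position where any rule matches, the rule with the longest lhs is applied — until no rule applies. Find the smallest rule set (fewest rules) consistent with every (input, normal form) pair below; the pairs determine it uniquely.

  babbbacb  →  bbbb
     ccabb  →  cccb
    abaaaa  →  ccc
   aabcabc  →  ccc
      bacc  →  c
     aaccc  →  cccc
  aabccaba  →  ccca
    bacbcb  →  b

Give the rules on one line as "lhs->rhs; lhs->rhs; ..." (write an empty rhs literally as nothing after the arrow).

  | babbbacb => bbbbacb => bbbbcb => bbbb
  | ccabb => cccb
  | abaaaa => caaaa => ccaa => ccc
  | aabcabc => cbcabc => cabc => ccc

aa->c; ab->c; ba->b; bc->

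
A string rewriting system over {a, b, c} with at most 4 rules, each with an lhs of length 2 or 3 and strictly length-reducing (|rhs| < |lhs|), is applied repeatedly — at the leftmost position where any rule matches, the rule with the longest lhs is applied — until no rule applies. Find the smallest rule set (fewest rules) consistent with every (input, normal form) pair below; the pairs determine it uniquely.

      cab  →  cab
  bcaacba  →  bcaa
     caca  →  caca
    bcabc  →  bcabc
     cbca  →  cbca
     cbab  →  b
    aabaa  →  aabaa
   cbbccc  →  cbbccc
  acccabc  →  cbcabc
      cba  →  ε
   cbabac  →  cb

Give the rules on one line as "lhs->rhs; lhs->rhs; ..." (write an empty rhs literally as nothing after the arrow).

  | cab
  | bcaacba => bcaa
  | caca
  | bcabc

acc->cb; bac->cb; cba->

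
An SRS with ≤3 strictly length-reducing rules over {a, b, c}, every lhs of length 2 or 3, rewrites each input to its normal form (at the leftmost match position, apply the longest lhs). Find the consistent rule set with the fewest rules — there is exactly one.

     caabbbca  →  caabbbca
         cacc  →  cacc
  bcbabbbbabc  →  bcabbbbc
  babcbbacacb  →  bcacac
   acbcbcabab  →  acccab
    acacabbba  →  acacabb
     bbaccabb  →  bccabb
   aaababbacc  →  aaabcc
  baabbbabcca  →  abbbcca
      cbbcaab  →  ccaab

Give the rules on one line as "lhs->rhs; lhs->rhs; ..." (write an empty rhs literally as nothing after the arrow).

ba->; cb->c

  | caabbbca
  | cacc
  | bcbabbbbabc => bcabbbbabc => bcabbbbc
  | babcbbacacb => bcbbacacb => bcbacacb => bcacacb => bcacac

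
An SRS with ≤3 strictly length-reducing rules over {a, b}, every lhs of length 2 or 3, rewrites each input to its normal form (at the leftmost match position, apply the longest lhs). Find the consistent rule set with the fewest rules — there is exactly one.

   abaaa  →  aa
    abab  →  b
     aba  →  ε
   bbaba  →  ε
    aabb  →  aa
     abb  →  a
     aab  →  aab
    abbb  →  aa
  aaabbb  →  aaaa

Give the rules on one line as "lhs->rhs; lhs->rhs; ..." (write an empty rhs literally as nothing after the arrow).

  | abaaa => aa
  | abab => b
  | aba => ε
  | bbaba => aba => ε

aba->; bb->; bbb->a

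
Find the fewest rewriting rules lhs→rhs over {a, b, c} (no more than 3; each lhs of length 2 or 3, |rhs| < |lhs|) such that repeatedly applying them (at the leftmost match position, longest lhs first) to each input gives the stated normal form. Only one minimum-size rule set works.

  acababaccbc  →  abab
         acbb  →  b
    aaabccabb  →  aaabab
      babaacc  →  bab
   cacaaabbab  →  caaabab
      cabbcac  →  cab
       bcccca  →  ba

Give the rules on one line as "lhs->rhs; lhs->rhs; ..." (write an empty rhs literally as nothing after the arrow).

ac->; bb->b; bc->b

  | acababaccbc => ababaccbc => ababcbc => ababbc => ababc => abab
  | acbb => bb => b
  | aaabccabb => aaabcabb => aaababb => aaabab
  | babaacc => babac => bab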